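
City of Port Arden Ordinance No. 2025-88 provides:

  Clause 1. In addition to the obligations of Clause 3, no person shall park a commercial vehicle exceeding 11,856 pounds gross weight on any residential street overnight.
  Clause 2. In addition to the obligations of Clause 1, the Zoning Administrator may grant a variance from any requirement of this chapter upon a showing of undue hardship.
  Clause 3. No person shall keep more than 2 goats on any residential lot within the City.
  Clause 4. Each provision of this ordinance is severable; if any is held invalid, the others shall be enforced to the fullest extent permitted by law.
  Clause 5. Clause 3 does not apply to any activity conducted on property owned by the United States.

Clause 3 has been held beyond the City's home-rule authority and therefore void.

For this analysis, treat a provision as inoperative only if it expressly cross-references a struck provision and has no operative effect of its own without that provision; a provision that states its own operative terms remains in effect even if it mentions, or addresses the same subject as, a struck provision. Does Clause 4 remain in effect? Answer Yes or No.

Yes

Clause 3 is struck. Clause 5 has no operative effect of its own apart from Clause 3 and is therefore inoperative. Although Clause 1 refers to Clause 3, its operative terms do not depend on Clause 3, so it remains in effect. Clause 4 is a severability clause and preserves every provision that can still be given independent effect. The provisions still in force are Clause 1, Clause 2, and Clause 4. Clause 4 is among the surviving provisions, so the answer is yes.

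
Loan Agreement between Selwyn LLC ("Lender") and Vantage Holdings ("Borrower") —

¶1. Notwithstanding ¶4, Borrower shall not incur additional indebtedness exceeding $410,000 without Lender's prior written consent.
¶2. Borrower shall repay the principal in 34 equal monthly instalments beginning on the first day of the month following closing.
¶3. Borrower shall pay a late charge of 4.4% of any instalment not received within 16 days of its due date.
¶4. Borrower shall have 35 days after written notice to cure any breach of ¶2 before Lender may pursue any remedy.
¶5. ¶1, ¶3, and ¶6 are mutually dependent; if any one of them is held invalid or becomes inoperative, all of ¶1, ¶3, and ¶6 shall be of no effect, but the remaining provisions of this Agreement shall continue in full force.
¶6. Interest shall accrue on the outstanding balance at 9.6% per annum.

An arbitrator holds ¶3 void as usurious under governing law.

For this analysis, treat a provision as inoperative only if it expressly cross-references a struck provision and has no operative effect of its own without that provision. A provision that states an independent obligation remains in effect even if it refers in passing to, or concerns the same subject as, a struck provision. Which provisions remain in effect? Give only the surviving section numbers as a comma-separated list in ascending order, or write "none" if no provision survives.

¶3 is struck. Nothing else in the Agreement is defined by reference to ¶3. ¶5 declares ¶1, ¶3, and ¶6 mutually dependent; since one of them has fallen, all of them are of no effect. That brings down ¶1 and ¶6 as well. The remainder continues in force under ¶5. ¶2, ¶4, and ¶5 remain in effect.

2, 4, 5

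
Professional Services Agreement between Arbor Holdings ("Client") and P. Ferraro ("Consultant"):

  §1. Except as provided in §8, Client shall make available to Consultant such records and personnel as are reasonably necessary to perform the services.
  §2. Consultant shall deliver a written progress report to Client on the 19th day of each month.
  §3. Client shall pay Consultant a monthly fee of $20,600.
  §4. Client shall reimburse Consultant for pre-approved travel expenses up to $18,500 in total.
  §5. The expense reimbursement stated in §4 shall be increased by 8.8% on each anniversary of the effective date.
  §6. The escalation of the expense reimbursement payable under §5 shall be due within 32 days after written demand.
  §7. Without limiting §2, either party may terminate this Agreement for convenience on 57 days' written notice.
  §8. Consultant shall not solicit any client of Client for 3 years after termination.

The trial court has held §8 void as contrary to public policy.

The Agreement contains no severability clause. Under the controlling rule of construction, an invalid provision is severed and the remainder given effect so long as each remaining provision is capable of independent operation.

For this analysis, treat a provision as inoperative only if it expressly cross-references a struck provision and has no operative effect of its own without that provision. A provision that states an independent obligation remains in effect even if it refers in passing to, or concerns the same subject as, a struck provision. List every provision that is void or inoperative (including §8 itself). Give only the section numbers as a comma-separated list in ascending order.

§8 is struck. Although §1 refers to §8, its operative terms do not depend on §8, so it remains in effect. Nothing else in the Agreement is defined by reference to §8. With no severability clause, the stated default rule severs what cannot stand and enforces each remaining provision that can operate on its own. The provisions still in force are §1, §2, §3, §4, §5, §6, and §7.

8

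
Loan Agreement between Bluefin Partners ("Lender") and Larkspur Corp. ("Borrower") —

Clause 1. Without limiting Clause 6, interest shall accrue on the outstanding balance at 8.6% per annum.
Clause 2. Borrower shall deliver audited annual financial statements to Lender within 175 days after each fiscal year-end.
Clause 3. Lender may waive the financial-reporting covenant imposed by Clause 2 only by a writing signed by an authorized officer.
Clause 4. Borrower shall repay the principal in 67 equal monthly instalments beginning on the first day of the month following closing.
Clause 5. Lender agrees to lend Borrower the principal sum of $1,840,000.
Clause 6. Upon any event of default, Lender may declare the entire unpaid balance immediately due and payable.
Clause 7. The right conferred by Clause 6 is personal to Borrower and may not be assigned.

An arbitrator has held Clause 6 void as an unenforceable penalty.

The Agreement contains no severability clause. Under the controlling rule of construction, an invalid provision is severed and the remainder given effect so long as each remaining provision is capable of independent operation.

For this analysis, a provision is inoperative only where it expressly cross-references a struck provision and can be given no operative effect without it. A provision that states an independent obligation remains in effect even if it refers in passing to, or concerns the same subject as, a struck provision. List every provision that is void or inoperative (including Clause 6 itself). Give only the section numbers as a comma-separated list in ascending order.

6, 7

Clause 6 is struck. Clause 7 operates only by reference to Clause 6, so it falls with Clause 6. Clause 1 mentions Clause 6 but its own obligation stands independently of Clause 6, so Clause 1 is not affected. Under the stated default rule, only provisions that cannot operate independently fall away; the rest are enforced. Clause 1, Clause 2, Clause 3, Clause 4, and Clause 5 remain in effect.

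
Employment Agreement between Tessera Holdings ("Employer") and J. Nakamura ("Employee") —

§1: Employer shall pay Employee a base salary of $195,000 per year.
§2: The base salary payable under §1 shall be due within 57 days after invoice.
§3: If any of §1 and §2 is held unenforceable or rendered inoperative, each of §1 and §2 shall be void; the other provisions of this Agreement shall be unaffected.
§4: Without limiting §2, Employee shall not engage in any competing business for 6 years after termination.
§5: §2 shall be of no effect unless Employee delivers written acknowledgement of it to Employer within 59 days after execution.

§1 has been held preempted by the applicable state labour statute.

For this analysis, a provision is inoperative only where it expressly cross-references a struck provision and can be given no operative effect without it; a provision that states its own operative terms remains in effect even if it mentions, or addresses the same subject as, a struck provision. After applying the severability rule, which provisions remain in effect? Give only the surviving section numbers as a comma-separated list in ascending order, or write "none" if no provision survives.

§1 is struck. §2 operates only by reference to §1, so it falls with §1. §5 has no operative effect of its own apart from §2 and is therefore inoperative. Although §4 refers to §2, its operative terms do not depend on §2, so it remains in effect. §3 declares §1 and §2 mutually dependent; since one of them has fallen, all of them are of no effect. The remainder continues in force under §3. The provisions still in force are §3 and §4.

3, 4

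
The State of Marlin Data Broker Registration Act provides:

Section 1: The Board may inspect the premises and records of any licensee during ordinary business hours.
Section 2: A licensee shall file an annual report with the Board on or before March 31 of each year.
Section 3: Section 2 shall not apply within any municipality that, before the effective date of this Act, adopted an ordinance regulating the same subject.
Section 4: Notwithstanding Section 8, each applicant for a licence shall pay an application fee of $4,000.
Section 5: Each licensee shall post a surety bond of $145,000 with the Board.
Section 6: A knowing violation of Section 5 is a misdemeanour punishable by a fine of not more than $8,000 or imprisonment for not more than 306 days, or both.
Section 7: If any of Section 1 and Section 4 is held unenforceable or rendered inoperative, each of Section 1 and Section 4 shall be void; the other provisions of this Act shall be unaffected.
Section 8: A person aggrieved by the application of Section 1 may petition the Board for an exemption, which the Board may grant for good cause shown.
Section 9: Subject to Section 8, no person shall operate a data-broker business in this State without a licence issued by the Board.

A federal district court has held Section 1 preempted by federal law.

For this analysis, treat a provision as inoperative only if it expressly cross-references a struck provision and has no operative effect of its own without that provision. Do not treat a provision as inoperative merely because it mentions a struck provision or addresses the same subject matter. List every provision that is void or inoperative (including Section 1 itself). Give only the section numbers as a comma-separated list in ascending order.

1, 4, 8

Section 1 is struck. The only function of Section 8 is the exemption procedure for Section 1, so it cannot stand once Section 1 is removed. Although Section 9 refers to Section 8, its operative terms do not depend on Section 8, so it remains in effect. Section 7 declares Section 1 and Section 4 mutually dependent; since one of them has fallen, all of them are of no effect. That brings down Section 4 as well. The remainder continues in force under Section 7. That leaves Section 2, Section 3, Section 5, Section 6, Section 7, and Section 9 in effect.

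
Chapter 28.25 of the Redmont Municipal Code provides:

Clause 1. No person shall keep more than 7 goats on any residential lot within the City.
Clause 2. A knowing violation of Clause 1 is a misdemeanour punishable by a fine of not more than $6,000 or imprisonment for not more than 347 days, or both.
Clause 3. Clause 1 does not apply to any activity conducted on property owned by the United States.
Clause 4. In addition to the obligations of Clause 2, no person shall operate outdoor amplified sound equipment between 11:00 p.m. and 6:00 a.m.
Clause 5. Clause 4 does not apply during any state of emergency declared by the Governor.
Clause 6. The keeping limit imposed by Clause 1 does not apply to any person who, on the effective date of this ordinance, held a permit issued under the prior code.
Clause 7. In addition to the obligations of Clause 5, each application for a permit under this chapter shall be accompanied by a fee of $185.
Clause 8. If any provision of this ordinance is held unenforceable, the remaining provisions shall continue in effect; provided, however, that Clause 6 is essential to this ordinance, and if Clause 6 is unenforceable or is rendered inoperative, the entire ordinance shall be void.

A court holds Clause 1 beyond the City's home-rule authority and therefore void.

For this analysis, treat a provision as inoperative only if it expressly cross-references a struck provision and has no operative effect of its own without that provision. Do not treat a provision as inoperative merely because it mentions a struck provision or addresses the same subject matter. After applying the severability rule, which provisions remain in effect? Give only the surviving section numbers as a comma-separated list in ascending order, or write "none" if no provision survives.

Clause 1 is struck. Clause 2 has no operative effect of its own apart from Clause 1 and is therefore inoperative. The only function of Clause 3 is the public-property exemption from Clause 1, so it cannot stand once Clause 1 is removed. The only function of Clause 6 is the grandfather exemption from Clause 1, so it cannot stand once Clause 1 is removed. Clause 8 makes Clause 6 an essential term, and Clause 6 has been rendered inoperative by the cascade; under Clause 8, the entire ordinance is therefore void. No provision of the ordinance survives.

none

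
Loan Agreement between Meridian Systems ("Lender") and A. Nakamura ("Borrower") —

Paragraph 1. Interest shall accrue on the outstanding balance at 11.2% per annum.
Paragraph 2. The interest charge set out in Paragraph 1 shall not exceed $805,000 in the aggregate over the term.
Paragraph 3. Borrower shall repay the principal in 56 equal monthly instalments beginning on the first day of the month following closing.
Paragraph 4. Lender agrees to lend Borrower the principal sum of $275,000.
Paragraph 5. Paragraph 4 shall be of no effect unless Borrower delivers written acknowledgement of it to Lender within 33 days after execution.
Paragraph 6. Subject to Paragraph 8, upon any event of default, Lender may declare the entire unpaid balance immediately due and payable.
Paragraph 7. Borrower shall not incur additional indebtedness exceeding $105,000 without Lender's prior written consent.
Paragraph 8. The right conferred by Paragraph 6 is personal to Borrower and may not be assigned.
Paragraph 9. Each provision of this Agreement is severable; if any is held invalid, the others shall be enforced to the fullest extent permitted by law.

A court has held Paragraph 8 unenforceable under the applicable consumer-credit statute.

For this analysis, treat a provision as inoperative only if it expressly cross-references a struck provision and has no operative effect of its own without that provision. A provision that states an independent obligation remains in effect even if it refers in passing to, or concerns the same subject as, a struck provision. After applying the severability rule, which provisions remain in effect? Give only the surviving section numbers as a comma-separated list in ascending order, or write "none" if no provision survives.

Paragraph 8 is struck. Paragraph 6 mentions Paragraph 8 but its own obligation stands independently of Paragraph 8, so Paragraph 6 is not affected. Nothing else in the Agreement is defined by reference to Paragraph 8. Paragraph 9 is a severability clause and preserves every provision that can still be given independent effect. The provisions still in force are Paragraph 1, Paragraph 2, Paragraph 3, Paragraph 4, Paragraph 5, Paragraph 6, Paragraph 7, and Paragraph 9.

1, 2, 3, 4, 5, 6, 7, 9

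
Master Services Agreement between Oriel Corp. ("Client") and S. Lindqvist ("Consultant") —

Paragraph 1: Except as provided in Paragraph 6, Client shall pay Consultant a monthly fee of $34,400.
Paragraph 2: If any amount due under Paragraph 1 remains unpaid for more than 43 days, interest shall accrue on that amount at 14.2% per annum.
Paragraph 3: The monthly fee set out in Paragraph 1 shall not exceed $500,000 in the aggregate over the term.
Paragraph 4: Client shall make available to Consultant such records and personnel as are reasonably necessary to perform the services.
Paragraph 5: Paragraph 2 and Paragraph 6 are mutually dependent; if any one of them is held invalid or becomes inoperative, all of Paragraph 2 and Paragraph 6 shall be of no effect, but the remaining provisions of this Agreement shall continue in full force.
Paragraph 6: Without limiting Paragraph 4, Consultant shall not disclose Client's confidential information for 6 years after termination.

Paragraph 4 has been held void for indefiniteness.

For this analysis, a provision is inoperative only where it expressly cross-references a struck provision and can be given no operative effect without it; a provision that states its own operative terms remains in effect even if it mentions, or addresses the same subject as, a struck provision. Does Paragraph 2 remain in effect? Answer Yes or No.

Yes

Paragraph 4 is struck. Paragraph 6 mentions Paragraph 4 but its own obligation stands independently of Paragraph 4, so Paragraph 6 is not affected. No other provision's operative terms depend on Paragraph 4. Paragraph 5 ties Paragraph 2 and Paragraph 6 together, but none of those is affected here; the remaining provisions continue in force under Paragraph 5. The provisions still in force are Paragraph 1, Paragraph 2, Paragraph 3, Paragraph 5, and Paragraph 6. Paragraph 2 is among the surviving provisions, so the answer is yes.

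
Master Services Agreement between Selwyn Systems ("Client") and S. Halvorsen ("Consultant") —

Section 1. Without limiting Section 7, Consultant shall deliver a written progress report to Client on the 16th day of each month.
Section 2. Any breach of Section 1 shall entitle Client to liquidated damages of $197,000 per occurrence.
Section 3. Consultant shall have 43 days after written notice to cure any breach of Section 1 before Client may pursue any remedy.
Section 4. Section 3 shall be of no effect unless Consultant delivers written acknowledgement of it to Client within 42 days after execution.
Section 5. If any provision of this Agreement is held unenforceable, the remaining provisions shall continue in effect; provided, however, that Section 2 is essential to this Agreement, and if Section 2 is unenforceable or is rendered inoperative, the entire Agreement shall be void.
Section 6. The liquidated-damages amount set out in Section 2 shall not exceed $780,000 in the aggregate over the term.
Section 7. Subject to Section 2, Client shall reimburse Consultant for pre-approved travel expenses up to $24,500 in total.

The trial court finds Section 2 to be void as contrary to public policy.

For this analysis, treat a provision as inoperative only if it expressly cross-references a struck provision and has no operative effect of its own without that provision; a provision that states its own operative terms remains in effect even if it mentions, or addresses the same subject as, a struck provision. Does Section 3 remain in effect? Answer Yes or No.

Section 2 is struck. Section 6 has no operative effect of its own apart from Section 2 and is therefore inoperative. Section 5 makes Section 2 an essential term, and Section 2 is the provision held invalid; under Section 5, the entire Agreement is therefore void. No provision of the Agreement survives. Section 3 is among the inoperative provisions, so the answer is no.

No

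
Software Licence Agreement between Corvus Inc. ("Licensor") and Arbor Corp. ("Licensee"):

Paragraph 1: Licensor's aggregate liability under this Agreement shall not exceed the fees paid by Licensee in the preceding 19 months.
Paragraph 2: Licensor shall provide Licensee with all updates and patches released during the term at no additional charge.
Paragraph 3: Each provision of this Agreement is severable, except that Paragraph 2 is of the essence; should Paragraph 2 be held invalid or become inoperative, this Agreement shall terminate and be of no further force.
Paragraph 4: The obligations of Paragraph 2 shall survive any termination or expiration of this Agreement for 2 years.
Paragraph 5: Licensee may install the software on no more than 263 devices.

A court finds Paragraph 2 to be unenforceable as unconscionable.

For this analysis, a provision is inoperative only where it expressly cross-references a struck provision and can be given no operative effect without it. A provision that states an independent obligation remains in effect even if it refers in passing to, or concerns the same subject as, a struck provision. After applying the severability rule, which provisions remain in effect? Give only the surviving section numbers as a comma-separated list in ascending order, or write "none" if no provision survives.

Paragraph 2 is struck. Paragraph 4 has no operative effect of its own apart from Paragraph 2 and is therefore inoperative. Paragraph 3 makes Paragraph 2 an essential term, and Paragraph 2 is the provision held invalid; under Paragraph 3, the entire Agreement is therefore void. No provision of the Agreement survives.

none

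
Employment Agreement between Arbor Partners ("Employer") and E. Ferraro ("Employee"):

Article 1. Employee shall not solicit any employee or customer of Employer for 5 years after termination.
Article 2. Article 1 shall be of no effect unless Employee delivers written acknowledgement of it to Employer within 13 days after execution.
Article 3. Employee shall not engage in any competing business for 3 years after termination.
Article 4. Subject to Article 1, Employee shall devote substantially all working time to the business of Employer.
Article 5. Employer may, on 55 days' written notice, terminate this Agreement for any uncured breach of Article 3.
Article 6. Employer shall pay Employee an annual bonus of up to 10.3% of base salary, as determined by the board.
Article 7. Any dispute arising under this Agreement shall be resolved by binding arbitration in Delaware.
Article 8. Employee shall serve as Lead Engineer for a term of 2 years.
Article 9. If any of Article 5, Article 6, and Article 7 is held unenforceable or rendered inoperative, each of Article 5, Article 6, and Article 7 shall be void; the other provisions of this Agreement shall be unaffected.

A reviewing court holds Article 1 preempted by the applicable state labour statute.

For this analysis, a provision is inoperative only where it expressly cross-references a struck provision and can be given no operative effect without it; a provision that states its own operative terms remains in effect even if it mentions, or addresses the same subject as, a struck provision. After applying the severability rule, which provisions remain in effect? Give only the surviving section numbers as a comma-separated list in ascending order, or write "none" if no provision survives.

3, 4, 5, 6, 7, 8, 9

Article 1 is struck. The only function of Article 2 is the acknowledgement condition for Article 1, so it cannot stand once Article 1 is removed. Although Article 4 refers to Article 1, its operative terms do not depend on Article 1, so it remains in effect. Article 9 ties Article 5, Article 6, and Article 7 together, but none of those is affected here; the remaining provisions continue in force under Article 9. Article 3, Article 4, Article 5, Article 6, Article 7, Article 8, and Article 9 remain in effect.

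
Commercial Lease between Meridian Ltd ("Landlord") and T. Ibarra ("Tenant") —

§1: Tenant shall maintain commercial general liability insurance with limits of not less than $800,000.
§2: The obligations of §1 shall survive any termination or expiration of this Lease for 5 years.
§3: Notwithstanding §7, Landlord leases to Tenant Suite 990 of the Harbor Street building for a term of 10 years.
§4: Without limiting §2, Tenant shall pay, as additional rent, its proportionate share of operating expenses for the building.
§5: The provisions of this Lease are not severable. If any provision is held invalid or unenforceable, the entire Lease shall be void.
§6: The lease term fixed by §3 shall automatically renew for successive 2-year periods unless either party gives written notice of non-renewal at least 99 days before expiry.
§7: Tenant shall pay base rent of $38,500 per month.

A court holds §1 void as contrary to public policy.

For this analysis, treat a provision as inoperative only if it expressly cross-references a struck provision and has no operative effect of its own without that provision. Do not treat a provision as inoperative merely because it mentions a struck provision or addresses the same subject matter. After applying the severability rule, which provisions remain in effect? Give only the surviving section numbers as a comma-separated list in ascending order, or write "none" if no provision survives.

§1 is struck. §2 merely fixes the survival period for §1; with §1 gone it has nothing to operate on and falls away. §5 provides that the Lease is not severable, so the invalidity of any one provision voids the entire Lease. No provision of the Lease survives.

none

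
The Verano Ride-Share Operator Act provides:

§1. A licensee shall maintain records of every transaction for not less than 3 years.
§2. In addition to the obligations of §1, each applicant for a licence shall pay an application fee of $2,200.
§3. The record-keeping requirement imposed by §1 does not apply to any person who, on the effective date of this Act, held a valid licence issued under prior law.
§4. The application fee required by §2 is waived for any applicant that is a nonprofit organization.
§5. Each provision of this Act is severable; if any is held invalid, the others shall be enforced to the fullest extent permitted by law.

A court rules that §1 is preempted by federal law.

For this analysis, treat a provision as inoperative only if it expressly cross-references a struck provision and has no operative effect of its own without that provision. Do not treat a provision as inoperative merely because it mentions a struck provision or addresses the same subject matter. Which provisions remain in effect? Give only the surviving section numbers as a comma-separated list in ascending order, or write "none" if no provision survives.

2, 4, 5

§1 is struck. §3 operates only by reference to §1, so it falls with §1. Although §2 refers to §1, its operative terms do not depend on §1, so it remains in effect. §5 is a severability clause and preserves every provision that can still be given independent effect. §2, §4, and §5 remain in effect.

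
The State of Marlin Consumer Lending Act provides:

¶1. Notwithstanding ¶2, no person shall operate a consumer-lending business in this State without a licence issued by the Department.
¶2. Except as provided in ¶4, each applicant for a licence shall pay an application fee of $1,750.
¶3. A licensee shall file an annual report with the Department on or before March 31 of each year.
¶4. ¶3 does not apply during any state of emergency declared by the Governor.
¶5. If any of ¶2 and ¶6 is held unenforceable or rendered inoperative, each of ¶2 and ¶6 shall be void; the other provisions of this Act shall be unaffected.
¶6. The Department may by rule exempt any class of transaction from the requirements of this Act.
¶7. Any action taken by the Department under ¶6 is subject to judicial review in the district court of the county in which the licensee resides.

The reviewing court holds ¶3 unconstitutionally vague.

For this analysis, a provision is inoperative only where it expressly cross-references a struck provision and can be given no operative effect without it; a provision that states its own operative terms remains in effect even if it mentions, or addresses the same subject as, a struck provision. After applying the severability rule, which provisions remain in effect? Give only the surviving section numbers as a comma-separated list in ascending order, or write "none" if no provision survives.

1, 2, 5, 6, 7

¶3 is struck. ¶4 merely fixes the emergency suspension of ¶3; with ¶3 gone it has nothing to operate on and falls away. Although ¶2 refers to ¶4, its operative terms do not depend on ¶4, so it remains in effect. ¶5 ties ¶2 and ¶6 together, but none of those is affected here; the remaining provisions continue in force under ¶5. That leaves ¶1, ¶2, ¶5, ¶6, and ¶7 in effect.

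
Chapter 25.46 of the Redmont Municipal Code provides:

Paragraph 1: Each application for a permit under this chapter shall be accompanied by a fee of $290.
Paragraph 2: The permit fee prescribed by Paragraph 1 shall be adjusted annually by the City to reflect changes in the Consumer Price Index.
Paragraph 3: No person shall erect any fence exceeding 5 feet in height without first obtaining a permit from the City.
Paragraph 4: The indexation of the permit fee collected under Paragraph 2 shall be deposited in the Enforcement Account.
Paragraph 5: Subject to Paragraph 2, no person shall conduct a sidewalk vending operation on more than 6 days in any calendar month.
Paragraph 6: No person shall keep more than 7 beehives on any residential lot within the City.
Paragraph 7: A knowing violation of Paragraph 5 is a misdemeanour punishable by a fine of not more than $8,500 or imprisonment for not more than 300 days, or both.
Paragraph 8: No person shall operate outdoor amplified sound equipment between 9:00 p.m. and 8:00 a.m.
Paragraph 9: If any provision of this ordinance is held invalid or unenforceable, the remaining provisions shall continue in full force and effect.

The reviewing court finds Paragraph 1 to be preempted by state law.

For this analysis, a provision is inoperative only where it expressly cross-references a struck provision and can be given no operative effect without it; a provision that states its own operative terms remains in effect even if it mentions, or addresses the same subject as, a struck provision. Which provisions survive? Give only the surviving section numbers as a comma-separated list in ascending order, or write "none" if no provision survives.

Paragraph 1 is struck. Paragraph 2 operates only by reference to Paragraph 1, so it falls with Paragraph 1. Paragraph 4 does nothing except set the disposition of the indexation of the permit fee by reference to Paragraph 2; with Paragraph 2 gone it has no independent effect and is inoperative. Although Paragraph 5 refers to Paragraph 2, its operative terms do not depend on Paragraph 2, so it remains in effect. Paragraph 9 is a severability clause and preserves every provision that can still be given independent effect. Paragraph 3, Paragraph 5, Paragraph 6, Paragraph 7, Paragraph 8, and Paragraph 9 remain in effect.

3, 5, 6, 7, 8, 9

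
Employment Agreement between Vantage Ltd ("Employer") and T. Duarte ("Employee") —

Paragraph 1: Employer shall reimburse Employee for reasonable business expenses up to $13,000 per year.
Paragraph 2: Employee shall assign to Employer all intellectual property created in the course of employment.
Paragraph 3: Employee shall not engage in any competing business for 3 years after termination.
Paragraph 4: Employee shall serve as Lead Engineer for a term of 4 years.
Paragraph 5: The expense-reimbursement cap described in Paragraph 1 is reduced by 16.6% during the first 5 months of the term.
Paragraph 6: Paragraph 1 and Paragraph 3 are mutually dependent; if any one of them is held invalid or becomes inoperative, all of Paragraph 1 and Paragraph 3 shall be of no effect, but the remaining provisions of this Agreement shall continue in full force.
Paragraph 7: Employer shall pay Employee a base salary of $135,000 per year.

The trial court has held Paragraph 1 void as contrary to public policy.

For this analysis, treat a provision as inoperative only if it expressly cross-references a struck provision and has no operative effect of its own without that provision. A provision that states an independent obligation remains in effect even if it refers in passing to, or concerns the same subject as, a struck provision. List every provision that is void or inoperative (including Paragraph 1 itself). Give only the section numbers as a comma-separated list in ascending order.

1, 3, 5

Paragraph 1 is struck. Paragraph 5 does nothing except set the introductory reduction to the expense-reimbursement cap by reference to Paragraph 1; with Paragraph 1 gone it has no independent effect and is inoperative. Paragraph 6 declares Paragraph 1 and Paragraph 3 mutually dependent; since one of them has fallen, all of them are of no effect. That brings down Paragraph 3 as well. The remainder continues in force under Paragraph 6. The provisions still in force are Paragraph 2, Paragraph 4, Paragraph 6, and Paragraph 7.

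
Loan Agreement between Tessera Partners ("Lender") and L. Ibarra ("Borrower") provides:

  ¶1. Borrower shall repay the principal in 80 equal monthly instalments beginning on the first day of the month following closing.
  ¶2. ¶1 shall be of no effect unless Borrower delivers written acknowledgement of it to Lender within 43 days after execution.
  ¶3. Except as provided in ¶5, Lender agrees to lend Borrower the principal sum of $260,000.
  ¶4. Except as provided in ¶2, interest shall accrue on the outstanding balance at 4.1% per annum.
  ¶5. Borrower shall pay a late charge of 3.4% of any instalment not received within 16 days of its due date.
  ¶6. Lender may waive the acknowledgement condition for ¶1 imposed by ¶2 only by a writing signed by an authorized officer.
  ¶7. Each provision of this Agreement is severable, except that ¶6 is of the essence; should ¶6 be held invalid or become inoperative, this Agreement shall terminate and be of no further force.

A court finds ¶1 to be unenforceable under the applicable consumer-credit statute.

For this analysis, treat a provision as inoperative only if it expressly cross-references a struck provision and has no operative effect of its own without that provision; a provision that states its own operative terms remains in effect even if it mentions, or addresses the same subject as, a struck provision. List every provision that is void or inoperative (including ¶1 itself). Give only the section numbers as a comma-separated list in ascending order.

1, 2, 3, 4, 5, 6, 7

¶1 is struck. ¶2 operates only by reference to ¶1, so it falls with ¶1. ¶6 operates only by reference to ¶2, so it falls with ¶2. ¶7 makes ¶6 an essential term, and ¶6 has been rendered inoperative by the cascade; under ¶7, the entire Agreement is therefore void. No provision of the Agreement survives.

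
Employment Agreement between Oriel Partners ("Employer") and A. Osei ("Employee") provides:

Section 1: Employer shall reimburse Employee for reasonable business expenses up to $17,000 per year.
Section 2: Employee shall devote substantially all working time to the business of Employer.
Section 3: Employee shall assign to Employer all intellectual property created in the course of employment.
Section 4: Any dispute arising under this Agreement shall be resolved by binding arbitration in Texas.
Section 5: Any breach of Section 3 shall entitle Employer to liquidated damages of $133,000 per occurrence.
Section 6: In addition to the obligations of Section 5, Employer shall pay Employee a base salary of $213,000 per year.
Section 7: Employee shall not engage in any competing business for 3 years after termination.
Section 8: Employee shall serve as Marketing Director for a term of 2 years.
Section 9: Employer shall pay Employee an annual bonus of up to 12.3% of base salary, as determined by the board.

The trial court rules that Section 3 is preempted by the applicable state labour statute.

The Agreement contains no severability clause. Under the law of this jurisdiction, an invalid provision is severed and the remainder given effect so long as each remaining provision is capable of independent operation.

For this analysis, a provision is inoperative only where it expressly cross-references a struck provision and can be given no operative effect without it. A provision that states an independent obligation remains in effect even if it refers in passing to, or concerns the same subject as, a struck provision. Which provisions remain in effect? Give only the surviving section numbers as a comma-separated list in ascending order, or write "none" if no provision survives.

1, 2, 4, 6, 7, 8, 9

Section 3 is struck. The whole of Section 5 is the liquidated-damages amount, defined by reference to Section 3, so Section 5 cannot stand once Section 3 is removed. Although Section 6 refers to Section 5, its operative terms do not depend on Section 5, so it remains in effect. Under the stated default rule, only provisions that cannot operate independently fall away; the rest are enforced. The provisions still in force are Section 1, Section 2, Section 4, Section 6, Section 7, Section 8, and Section 9.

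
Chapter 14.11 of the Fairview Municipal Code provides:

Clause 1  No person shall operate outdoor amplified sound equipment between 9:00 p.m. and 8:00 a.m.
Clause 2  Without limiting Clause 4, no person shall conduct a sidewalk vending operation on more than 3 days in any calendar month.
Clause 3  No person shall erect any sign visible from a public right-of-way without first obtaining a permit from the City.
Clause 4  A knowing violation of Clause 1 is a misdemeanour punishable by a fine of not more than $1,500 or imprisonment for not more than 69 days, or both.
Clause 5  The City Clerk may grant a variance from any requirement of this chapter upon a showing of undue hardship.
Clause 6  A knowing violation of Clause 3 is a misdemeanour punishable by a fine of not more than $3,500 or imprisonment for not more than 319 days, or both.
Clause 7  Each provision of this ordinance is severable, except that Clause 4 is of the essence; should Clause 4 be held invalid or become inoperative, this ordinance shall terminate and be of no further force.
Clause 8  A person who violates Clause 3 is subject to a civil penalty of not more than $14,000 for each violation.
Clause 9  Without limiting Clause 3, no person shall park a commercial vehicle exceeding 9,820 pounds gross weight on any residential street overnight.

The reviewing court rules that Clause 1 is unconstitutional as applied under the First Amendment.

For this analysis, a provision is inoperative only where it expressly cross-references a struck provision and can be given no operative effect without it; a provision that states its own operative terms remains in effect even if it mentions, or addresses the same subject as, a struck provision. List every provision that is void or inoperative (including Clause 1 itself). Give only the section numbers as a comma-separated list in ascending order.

Clause 1 is struck. Clause 4 operates only by reference to Clause 1, so it falls with Clause 1. Clause 7 makes Clause 4 an essential term, and Clause 4 has been rendered inoperative by the cascade; under Clause 7, the entire ordinance is therefore void. No provision of the ordinance survives.

1, 2, 3, 4, 5, 6, 7, 8, 9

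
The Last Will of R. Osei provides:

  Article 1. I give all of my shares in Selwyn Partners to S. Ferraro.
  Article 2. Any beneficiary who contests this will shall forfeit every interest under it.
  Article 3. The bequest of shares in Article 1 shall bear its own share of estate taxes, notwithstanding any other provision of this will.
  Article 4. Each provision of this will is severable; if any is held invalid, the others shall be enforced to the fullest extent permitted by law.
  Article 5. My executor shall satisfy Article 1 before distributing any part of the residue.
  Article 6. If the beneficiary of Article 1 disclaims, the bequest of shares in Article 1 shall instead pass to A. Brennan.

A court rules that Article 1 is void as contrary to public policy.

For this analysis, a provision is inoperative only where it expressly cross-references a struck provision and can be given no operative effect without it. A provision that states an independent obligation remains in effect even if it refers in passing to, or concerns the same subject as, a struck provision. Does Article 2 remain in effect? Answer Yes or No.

Yes

Article 1 is struck. The only function of Article 3 is the tax charge on Article 1, so it cannot stand once Article 1 is removed. Article 5 has no operative effect of its own apart from Article 1 and is therefore inoperative. The only function of Article 6 is the alternative disposition for Article 1, so it cannot stand once Article 1 is removed. Article 4 is a severability clause and preserves every provision that can still be given independent effect. That leaves Article 2 and Article 4 in effect. Article 2 is among the surviving provisions, so the answer is yes.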